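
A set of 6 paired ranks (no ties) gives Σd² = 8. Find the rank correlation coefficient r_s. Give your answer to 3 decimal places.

0.771

ρ = 1 − 6Σd² / [n(n²−1)] = 1 − 6×8 / (6×35)
  = 1 − 48/210 = 1 − 0.2286 ≈ 0.771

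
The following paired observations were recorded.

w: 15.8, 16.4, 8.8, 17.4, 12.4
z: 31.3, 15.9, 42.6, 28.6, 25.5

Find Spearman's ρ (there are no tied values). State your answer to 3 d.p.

-0.500

Rank w: 3, 4, 1, 5, 2
Rank z: 4, 1, 5, 3, 2
d = rank(w) − rank(z): -1, 3, -4, 2, 0; Σd² = 30
ρ = 1 − 6Σd² / [n(n²−1)] = 1 − 6×30 / (5×24) = 1 − 180/120 ≈ -0.500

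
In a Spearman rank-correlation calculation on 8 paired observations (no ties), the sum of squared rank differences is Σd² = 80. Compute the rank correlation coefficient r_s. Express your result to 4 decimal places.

0.0476

ρ = 1 − 6Σd² / [n(n²−1)] = 1 − 6×80 / (8×63)
  = 1 − 480/504 = 1 − 0.95238 ≈ 0.0476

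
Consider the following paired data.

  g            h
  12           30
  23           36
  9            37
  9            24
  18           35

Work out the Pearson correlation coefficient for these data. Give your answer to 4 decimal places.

n = 5, Σg = 71, Σh = 162, Σg² = 1159, Σh² = 5366, Σgh = 2367
nΣgh − ΣgΣh = 11835 − 11502 = 333
nΣg² − (Σg)² = 5795 − 5041 = 754; nΣh² − (Σh)² = 26830 − 26244 = 586
r = 333 / √(754 × 586) = 333 / 664.7135 ≈ 0.5010

0.5010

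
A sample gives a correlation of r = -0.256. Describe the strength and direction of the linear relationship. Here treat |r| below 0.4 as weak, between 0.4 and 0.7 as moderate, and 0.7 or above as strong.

r = -0.256 < 0 so the relationship is negative.
|r| = 0.256, which falls in the weak range.

weak negative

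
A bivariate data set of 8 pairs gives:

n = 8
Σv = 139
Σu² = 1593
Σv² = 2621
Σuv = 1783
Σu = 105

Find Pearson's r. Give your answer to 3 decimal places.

r = (nΣuv − ΣuΣv) / √[(nΣu² − (Σu)²)(nΣv² − (Σv)²)]
Numerator: 8×1783 − 105×139 = -331
Denominator: √[(12744 − 11025)(20968 − 19321)] = √[1719 × 1647] = 1682.6149
r = -331 / 1682.6149 ≈ -0.197

-0.197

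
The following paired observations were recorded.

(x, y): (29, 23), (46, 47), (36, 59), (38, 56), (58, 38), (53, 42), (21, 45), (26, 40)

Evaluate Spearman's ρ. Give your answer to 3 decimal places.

-0.024

Rank x: 3, 6, 4, 5, 8, 7, 1, 2
Rank y: 1, 6, 8, 7, 2, 4, 5, 3
d = rank(x) − rank(y): 2, 0, -4, -2, 6, 3, -4, -1; Σd² = 86
ρ = 1 − 6Σd² / [n(n²−1)] = 1 − 6×86 / (8×63) = 1 − 516/504 ≈ -0.024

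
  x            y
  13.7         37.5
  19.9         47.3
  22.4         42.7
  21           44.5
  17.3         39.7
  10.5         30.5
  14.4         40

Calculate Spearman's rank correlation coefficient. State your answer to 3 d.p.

Rank x: 2, 5, 7, 6, 4, 1, 3
Rank y: 2, 7, 5, 6, 3, 1, 4
d = rank(x) − rank(y): 0, -2, 2, 0, 1, 0, -1; Σd² = 10
ρ = 1 − 6Σd² / [n(n²−1)] = 1 − 6×10 / (7×48) = 1 − 60/336 ≈ 0.821

0.821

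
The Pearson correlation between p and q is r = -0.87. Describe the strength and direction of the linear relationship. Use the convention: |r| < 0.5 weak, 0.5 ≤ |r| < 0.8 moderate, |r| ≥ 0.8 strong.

r = -0.87 < 0 so the relationship is negative.
|r| = 0.87, which falls in the strong range.

strong negative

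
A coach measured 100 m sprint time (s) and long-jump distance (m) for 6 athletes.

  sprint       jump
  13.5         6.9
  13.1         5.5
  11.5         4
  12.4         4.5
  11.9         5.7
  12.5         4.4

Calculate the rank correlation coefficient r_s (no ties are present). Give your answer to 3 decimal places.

Rank sprint: 6, 5, 1, 3, 2, 4
Rank jump: 6, 4, 1, 3, 5, 2
d = rank(sprint) − rank(jump): 0, 1, 0, 0, -3, 2; Σd² = 14
ρ = 1 − 6Σd² / [n(n²−1)] = 1 − 6×14 / (6×35) = 1 − 84/210 ≈ 0.600

0.600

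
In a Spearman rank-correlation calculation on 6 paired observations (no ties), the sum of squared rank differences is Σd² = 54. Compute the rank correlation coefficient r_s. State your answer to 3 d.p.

-0.543

ρ = 1 − 6Σd² / [n(n²−1)] = 1 − 6×54 / (6×35)
  = 1 − 324/210 = 1 − 1.5429 ≈ -0.543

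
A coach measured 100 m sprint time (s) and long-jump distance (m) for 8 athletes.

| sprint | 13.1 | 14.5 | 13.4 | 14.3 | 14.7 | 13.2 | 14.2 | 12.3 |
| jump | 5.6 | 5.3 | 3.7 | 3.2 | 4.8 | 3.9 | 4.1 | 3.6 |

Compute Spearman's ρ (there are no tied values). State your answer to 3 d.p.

0.190

Rank sprint: 2, 7, 4, 6, 8, 3, 5, 1
Rank jump: 8, 7, 3, 1, 6, 4, 5, 2
d = rank(sprint) − rank(jump): -6, 0, 1, 5, 2, -1, 0, -1; Σd² = 68
ρ = 1 − 6Σd² / [n(n²−1)] = 1 − 6×68 / (8×63) = 1 − 408/504 ≈ 0.190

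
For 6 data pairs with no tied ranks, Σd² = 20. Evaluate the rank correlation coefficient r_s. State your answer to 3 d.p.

ρ = 1 − 6Σd² / [n(n²−1)] = 1 − 6×20 / (6×35)
  = 1 − 120/210 = 1 − 0.5714 ≈ 0.429

0.429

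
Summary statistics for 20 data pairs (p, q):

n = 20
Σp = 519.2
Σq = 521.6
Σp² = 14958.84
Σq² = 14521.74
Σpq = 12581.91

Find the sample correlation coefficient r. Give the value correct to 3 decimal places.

r = (nΣpq − ΣpΣq) / √[(nΣp² − (Σp)²)(nΣq² − (Σq)²)]
Numerator: 20×12581.91 − 519.2×521.6 = -19176.52
Denominator: √[(299176.8 − 269568.64)(290434.8 − 272066.56)] = √[29608.16 × 18368.24] = 23320.5872
r = -19176.52 / 23320.5872 ≈ -0.822

-0.822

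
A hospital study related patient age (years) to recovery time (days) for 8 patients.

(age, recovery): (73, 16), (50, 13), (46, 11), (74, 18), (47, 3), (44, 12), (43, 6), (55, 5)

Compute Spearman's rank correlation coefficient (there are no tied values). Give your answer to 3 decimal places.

Rank age: 7, 5, 3, 8, 4, 2, 1, 6
Rank recovery: 7, 6, 4, 8, 1, 5, 3, 2
d = rank(age) − rank(recovery): 0, -1, -1, 0, 3, -3, -2, 4; Σd² = 40
ρ = 1 − 6Σd² / [n(n²−1)] = 1 − 6×40 / (8×63) = 1 − 240/504 ≈ 0.524

0.524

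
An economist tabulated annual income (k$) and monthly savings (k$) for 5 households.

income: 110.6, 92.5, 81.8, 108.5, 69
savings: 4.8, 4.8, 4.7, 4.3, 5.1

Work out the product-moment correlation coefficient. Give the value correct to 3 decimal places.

-0.686

n = 5, Σx = 462.4, Σy = 23.7, Σx² = 44013.1, Σy² = 112.67, Σxy = 2177.79
nΣxy − ΣxΣy = 10888.95 − 10958.88 = -69.93
nΣx² − (Σx)² = 220065.5 − 213813.76 = 6251.74; nΣy² − (Σy)² = 563.35 − 561.69 = 1.66
r = -69.93 / √(6251.74 × 1.66) = -69.93 / 101.8719 ≈ -0.686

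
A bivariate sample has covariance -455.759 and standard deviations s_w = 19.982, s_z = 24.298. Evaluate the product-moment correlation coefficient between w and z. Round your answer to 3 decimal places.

-0.939

r = Cov(w,z) / (s_w · s_z) = -455.759 / (19.982 × 24.298)
  = -455.759 / 485.5226 ≈ -0.939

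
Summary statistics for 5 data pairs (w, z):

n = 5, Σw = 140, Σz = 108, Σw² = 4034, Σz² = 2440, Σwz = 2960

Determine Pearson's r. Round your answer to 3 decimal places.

-0.579

r = (nΣwz − ΣwΣz) / √[(nΣw² − (Σw)²)(nΣz² − (Σz)²)]
Numerator: 5×2960 − 140×108 = -320
Denominator: √[(20170 − 19600)(12200 − 11664)] = √[570 × 536] = 552.7386
r = -320 / 552.7386 ≈ -0.579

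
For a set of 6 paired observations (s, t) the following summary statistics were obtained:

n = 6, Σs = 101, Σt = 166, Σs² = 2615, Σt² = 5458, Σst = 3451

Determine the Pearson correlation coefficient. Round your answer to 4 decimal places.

0.7380

r = (nΣst − ΣsΣt) / √[(nΣs² − (Σs)²)(nΣt² − (Σt)²)]
Numerator: 6×3451 − 101×166 = 3940
Denominator: √[(15690 − 10201)(32748 − 27556)] = √[5489 × 5192] = 5338.4350
r = 3940 / 5338.4350 ≈ 0.7380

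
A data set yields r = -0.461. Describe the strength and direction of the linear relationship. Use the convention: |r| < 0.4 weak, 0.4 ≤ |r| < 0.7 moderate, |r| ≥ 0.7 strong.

moderate negative

r = -0.461 < 0 so the relationship is negative.
|r| = 0.461, which falls in the moderate range.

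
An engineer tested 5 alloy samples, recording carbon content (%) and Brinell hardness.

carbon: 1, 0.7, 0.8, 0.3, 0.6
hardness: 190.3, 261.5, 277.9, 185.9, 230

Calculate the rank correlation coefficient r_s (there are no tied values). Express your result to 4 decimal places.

Rank carbon: 5, 3, 4, 1, 2
Rank hardness: 2, 4, 5, 1, 3
d = rank(carbon) − rank(hardness): 3, -1, -1, 0, -1; Σd² = 12
ρ = 1 − 6Σd² / [n(n²−1)] = 1 − 6×12 / (5×24) = 1 − 72/120 ≈ 0.4000

0.4000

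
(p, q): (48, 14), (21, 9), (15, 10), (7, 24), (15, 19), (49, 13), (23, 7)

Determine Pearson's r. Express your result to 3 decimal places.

n = 7, Σp = 178, Σq = 96, Σp² = 6174, Σq² = 1532, Σpq = 2262
nΣpq − ΣpΣq = 15834 − 17088 = -1254
nΣp² − (Σp)² = 43218 − 31684 = 11534; nΣq² − (Σq)² = 10724 − 9216 = 1508
r = -1254 / √(11534 × 1508) = -1254 / 4170.5242 ≈ -0.301

-0.301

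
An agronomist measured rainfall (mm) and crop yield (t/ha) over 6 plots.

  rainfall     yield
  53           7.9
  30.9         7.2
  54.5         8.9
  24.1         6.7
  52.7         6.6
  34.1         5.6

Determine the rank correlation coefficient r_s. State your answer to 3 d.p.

0.543

Rank rainfall: 5, 2, 6, 1, 4, 3
Rank yield: 5, 4, 6, 3, 2, 1
d = rank(rainfall) − rank(yield): 0, -2, 0, -2, 2, 2; Σd² = 16
ρ = 1 − 6Σd² / [n(n²−1)] = 1 − 6×16 / (6×35) = 1 − 96/210 ≈ 0.543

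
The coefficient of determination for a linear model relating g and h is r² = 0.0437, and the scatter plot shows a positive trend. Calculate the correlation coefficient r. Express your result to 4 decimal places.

|r| = √0.0437 = 0.2090
The association is positive, so r = 0.2090.

0.2090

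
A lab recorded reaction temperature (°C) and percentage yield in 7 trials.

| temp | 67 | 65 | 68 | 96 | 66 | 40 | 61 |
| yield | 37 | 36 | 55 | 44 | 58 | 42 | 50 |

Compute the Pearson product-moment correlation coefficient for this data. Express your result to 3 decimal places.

n = 7, Σx = 463, Σy = 322, Σx² = 32231, Σy² = 15254, Σxy = 21341
nΣxy − ΣxΣy = 149387 − 149086 = 301
nΣx² − (Σx)² = 225617 − 214369 = 11248; nΣy² − (Σy)² = 106778 − 103684 = 3094
r = 301 / √(11248 × 3094) = 301 / 5899.2637 ≈ 0.051

0.051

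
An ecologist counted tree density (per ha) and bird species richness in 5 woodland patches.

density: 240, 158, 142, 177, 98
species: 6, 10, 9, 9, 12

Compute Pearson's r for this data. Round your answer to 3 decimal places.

-0.956

n = 5, Σx = 815, Σy = 46, Σx² = 143661, Σy² = 442, Σxy = 7067
nΣxy − ΣxΣy = 35335 − 37490 = -2155
nΣx² − (Σx)² = 718305 − 664225 = 54080; nΣy² − (Σy)² = 2210 − 2116 = 94
r = -2155 / √(54080 × 94) = -2155 / 2254.6663 ≈ -0.956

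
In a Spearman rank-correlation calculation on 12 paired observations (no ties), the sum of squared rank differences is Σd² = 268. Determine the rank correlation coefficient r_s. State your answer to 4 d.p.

0.0629

ρ = 1 − 6Σd² / [n(n²−1)] = 1 − 6×268 / (12×143)
  = 1 − 1608/1716 = 1 − 0.93706 ≈ 0.0629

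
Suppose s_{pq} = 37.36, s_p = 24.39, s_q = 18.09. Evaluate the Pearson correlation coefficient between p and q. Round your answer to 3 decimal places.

r = Cov(p,q) / (s_p · s_q) = 37.36 / (24.39 × 18.09)
  = 37.36 / 441.2151 ≈ 0.085

0.085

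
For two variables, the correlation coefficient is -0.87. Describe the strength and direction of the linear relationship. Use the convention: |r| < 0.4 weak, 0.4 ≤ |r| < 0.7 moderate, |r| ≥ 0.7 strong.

r = -0.87 < 0 so the relationship is negative.
|r| = 0.87, which falls in the strong range.

strong negative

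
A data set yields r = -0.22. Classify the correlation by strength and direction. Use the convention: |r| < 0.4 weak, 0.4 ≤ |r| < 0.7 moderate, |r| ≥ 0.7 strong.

weak negative

r = -0.22 < 0 so the relationship is negative.
|r| = 0.22, which falls in the weak range.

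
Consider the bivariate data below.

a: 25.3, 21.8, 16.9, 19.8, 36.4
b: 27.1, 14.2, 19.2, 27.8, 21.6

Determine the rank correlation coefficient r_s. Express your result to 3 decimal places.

Rank a: 4, 3, 1, 2, 5
Rank b: 4, 1, 2, 5, 3
d = rank(a) − rank(b): 0, 2, -1, -3, 2; Σd² = 18
ρ = 1 − 6Σd² / [n(n²−1)] = 1 − 6×18 / (5×24) = 1 − 108/120 ≈ 0.100

0.100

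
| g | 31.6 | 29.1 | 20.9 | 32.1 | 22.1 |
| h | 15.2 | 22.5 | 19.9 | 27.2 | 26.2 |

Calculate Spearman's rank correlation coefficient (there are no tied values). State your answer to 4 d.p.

Rank g: 4, 3, 1, 5, 2
Rank h: 1, 3, 2, 5, 4
d = rank(g) − rank(h): 3, 0, -1, 0, -2; Σd² = 14
ρ = 1 − 6Σd² / [n(n²−1)] = 1 − 6×14 / (5×24) = 1 − 84/120 ≈ 0.3000

0.3000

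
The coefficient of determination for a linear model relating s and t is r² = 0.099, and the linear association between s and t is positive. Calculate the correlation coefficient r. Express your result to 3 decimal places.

|r| = √0.099 = 0.315
The association is positive, so r = 0.315.

0.315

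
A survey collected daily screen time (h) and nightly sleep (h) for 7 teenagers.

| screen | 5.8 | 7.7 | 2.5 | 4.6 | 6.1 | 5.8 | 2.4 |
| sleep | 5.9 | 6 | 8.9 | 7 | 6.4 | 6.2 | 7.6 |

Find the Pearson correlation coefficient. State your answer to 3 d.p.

n = 7, Σx = 34.9, Σy = 48, Σx² = 196.95, Σy² = 336.18, Σxy = 228.11
nΣxy − ΣxΣy = 1596.77 − 1675.2 = -78.43
nΣx² − (Σx)² = 1378.65 − 1218.01 = 160.64; nΣy² − (Σy)² = 2353.26 − 2304 = 49.26
r = -78.43 / √(160.64 × 49.26) = -78.43 / 88.9558 ≈ -0.882

-0.882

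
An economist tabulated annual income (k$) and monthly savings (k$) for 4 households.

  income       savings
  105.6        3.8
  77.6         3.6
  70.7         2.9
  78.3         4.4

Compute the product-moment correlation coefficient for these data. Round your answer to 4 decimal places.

n = 4, Σx = 332.2, Σy = 14.7, Σx² = 28302.5, Σy² = 55.17, Σxy = 1230.19
nΣxy − ΣxΣy = 4920.76 − 4883.34 = 37.42
nΣx² − (Σx)² = 113210 − 110356.84 = 2853.16; nΣy² − (Σy)² = 220.68 − 216.09 = 4.59
r = 37.42 / √(2853.16 × 4.59) = 37.42 / 114.4378 ≈ 0.3270

0.3270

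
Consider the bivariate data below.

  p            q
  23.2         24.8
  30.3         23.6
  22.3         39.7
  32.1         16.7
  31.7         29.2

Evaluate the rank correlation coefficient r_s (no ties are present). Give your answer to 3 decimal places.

Rank p: 2, 3, 1, 5, 4
Rank q: 3, 2, 5, 1, 4
d = rank(p) − rank(q): -1, 1, -4, 4, 0; Σd² = 34
ρ = 1 − 6Σd² / [n(n²−1)] = 1 − 6×34 / (5×24) = 1 − 204/120 ≈ -0.700

-0.700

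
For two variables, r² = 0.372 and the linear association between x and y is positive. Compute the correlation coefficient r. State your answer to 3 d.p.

|r| = √0.372 = 0.610
The association is positive, so r = 0.610.

0.610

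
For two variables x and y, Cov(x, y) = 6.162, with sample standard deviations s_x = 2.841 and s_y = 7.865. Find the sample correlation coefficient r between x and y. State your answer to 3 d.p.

0.276

r = Cov(x,y) / (s_x · s_y) = 6.162 / (2.841 × 7.865)
  = 6.162 / 22.3445 ≈ 0.276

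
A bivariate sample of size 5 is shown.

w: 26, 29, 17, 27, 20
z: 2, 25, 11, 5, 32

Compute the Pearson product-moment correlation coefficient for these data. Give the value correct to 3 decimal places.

n = 5, Σw = 119, Σz = 75, Σw² = 2935, Σz² = 1799, Σwz = 1739
nΣwz − ΣwΣz = 8695 − 8925 = -230
nΣw² − (Σw)² = 14675 − 14161 = 514; nΣz² − (Σz)² = 8995 − 5625 = 3370
r = -230 / √(514 × 3370) = -230 / 1316.1231 ≈ -0.175

-0.175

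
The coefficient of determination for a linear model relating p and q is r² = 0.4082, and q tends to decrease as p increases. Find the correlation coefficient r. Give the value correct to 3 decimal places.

|r| = √0.4082 = 0.639
The association is negative, so r = −0.639.

-0.639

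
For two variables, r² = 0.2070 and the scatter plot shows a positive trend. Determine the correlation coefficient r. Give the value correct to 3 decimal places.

0.455

|r| = √0.2070 = 0.455
The association is positive, so r = 0.455.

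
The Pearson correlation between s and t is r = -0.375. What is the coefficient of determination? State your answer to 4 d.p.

r² = (-0.375)² = 0.1406

0.1406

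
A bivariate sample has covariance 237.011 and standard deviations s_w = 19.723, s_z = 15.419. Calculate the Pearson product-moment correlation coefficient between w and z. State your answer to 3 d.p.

r = Cov(w,z) / (s_w · s_z) = 237.011 / (19.723 × 15.419)
  = 237.011 / 304.1089 ≈ 0.779

0.779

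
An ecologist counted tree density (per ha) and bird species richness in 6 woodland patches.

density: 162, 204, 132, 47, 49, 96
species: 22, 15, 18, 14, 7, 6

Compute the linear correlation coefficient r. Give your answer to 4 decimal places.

0.5868

n = 6, Σx = 690, Σy = 82, Σx² = 99110, Σy² = 1314, Σxy = 10577
nΣxy − ΣxΣy = 63462 − 56580 = 6882
nΣx² − (Σx)² = 594660 − 476100 = 118560; nΣy² − (Σy)² = 7884 − 6724 = 1160
r = 6882 / √(118560 × 1160) = 6882 / 11727.3015 ≈ 0.5868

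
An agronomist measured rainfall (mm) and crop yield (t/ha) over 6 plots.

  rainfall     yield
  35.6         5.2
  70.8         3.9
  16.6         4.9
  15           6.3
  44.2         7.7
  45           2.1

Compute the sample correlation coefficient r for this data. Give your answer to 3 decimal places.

-0.338

n = 6, Σx = 227.2, Σy = 30.1, Σx² = 10759.2, Σy² = 169.65, Σxy = 1071.92
nΣxy − ΣxΣy = 6431.52 − 6838.72 = -407.2
nΣx² − (Σx)² = 64555.2 − 51619.84 = 12935.36; nΣy² − (Σy)² = 1017.9 − 906.01 = 111.89
r = -407.2 / √(12935.36 × 111.89) = -407.2 / 1203.0534 ≈ -0.338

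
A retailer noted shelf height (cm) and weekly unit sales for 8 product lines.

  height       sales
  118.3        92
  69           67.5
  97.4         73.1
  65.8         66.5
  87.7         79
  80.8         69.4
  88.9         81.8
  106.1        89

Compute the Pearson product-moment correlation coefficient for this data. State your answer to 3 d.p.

n = 8, Σx = 714, Σy = 618.3, Σx² = 65952.64, Σy² = 48455.71, Σxy = 56287.48
nΣxy − ΣxΣy = 450299.84 − 441466.2 = 8833.64
nΣx² − (Σx)² = 527621.12 − 509796 = 17825.12; nΣy² − (Σy)² = 387645.68 − 382294.89 = 5350.79
r = 8833.64 / √(17825.12 × 5350.79) = 8833.64 / 9766.1903 ≈ 0.905

0.905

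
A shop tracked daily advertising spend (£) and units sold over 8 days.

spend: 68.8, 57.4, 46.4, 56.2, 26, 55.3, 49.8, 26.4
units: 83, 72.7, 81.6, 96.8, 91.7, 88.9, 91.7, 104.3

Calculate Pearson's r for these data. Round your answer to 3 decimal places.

n = 8, Σx = 386.3, Σy = 710.7, Σx² = 20250.69, Σy² = 63802.57, Σxy = 33730.33
nΣxy − ΣxΣy = 269842.64 − 274543.41 = -4700.77
nΣx² − (Σx)² = 162005.52 − 149227.69 = 12777.83; nΣy² − (Σy)² = 510420.56 − 505094.49 = 5326.07
r = -4700.77 / √(12777.83 × 5326.07) = -4700.77 / 8249.5828 ≈ -0.570

-0.570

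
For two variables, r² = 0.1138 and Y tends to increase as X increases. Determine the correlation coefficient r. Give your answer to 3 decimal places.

0.337

|r| = √0.1138 = 0.337
The association is positive, so r = 0.337.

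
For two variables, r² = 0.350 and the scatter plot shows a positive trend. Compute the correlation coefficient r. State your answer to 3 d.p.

0.592

|r| = √0.350 = 0.592
The association is positive, so r = 0.592.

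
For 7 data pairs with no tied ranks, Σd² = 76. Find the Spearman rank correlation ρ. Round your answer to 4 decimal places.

-0.3571

ρ = 1 − 6Σd² / [n(n²−1)] = 1 − 6×76 / (7×48)
  = 1 − 456/336 = 1 − 1.35714 ≈ -0.3571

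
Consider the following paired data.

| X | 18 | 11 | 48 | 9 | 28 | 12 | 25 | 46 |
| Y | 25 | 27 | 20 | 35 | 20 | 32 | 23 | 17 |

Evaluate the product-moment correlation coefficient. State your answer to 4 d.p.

n = 8, ΣX = 197, ΣY = 199, ΣX² = 6499, ΣY² = 5221, ΣXY = 4323
nΣXY − ΣXΣY = 34584 − 39203 = -4619
nΣX² − (ΣX)² = 51992 − 38809 = 13183; nΣY² − (ΣY)² = 41768 − 39601 = 2167
r = -4619 / √(13183 × 2167) = -4619 / 5344.8630 ≈ -0.8642

-0.8642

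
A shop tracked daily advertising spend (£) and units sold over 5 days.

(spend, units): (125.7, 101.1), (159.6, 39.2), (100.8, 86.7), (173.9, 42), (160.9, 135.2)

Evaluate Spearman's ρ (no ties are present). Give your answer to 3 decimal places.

Rank spend: 2, 3, 1, 5, 4
Rank units: 4, 1, 3, 2, 5
d = rank(spend) − rank(units): -2, 2, -2, 3, -1; Σd² = 22
ρ = 1 − 6Σd² / [n(n²−1)] = 1 − 6×22 / (5×24) = 1 − 132/120 ≈ -0.100

-0.100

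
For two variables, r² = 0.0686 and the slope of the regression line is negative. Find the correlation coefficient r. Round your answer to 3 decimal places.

-0.262

|r| = √0.0686 = 0.262
The association is negative, so r = −0.262.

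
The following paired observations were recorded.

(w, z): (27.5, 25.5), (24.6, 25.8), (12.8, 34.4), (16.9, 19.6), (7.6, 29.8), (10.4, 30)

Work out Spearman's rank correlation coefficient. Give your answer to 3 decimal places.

Rank w: 6, 5, 3, 4, 1, 2
Rank z: 2, 3, 6, 1, 4, 5
d = rank(w) − rank(z): 4, 2, -3, 3, -3, -3; Σd² = 56
ρ = 1 − 6Σd² / [n(n²−1)] = 1 − 6×56 / (6×35) = 1 − 336/210 ≈ -0.600

-0.600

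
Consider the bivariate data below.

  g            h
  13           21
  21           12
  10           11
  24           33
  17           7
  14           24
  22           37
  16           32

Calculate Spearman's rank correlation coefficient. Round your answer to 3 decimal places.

0.524

Rank g: 2, 6, 1, 8, 5, 3, 7, 4
Rank h: 4, 3, 2, 7, 1, 5, 8, 6
d = rank(g) − rank(h): -2, 3, -1, 1, 4, -2, -1, -2; Σd² = 40
ρ = 1 − 6Σd² / [n(n²−1)] = 1 − 6×40 / (8×63) = 1 − 240/504 ≈ 0.524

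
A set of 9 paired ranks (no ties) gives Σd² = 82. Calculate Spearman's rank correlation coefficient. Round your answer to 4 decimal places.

ρ = 1 − 6Σd² / [n(n²−1)] = 1 − 6×82 / (9×80)
  = 1 − 492/720 = 1 − 0.68333 ≈ 0.3167

0.3167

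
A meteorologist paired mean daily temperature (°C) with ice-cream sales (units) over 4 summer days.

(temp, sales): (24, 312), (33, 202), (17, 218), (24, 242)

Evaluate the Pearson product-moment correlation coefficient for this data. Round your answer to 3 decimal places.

n = 4, Σx = 98, Σy = 974, Σx² = 2530, Σy² = 244236, Σxy = 23668
nΣxy − ΣxΣy = 94672 − 95452 = -780
nΣx² − (Σx)² = 10120 − 9604 = 516; nΣy² − (Σy)² = 976944 − 948676 = 28268
r = -780 / √(516 × 28268) = -780 / 3819.1999 ≈ -0.204

-0.204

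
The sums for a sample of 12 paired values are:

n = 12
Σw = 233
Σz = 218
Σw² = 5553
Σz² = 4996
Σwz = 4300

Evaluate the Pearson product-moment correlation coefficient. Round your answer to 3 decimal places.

r = (nΣwz − ΣwΣz) / √[(nΣw² − (Σw)²)(nΣz² − (Σz)²)]
Numerator: 12×4300 − 233×218 = 806
Denominator: √[(66636 − 54289)(59952 − 47524)] = √[12347 × 12428] = 12387.4338
r = 806 / 12387.4338 ≈ 0.065

0.065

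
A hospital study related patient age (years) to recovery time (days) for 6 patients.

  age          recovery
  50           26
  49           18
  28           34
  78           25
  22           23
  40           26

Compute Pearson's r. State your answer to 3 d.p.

n = 6, Σx = 267, Σy = 152, Σx² = 13853, Σy² = 3986, Σxy = 6630
nΣxy − ΣxΣy = 39780 − 40584 = -804
nΣx² − (Σx)² = 83118 − 71289 = 11829; nΣy² − (Σy)² = 23916 − 23104 = 812
r = -804 / √(11829 × 812) = -804 / 3099.2173 ≈ -0.259

-0.259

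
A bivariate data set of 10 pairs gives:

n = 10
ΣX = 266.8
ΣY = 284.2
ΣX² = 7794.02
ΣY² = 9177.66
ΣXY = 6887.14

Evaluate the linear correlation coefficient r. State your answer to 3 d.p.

-0.806

r = (nΣXY − ΣXΣY) / √[(nΣX² − (ΣX)²)(nΣY² − (ΣY)²)]
Numerator: 10×6887.14 − 266.8×284.2 = -6953.16
Denominator: √[(77940.2 − 71182.24)(91776.6 − 80769.64)] = √[6757.96 × 11006.96] = 8624.6505
r = -6953.16 / 8624.6505 ≈ -0.806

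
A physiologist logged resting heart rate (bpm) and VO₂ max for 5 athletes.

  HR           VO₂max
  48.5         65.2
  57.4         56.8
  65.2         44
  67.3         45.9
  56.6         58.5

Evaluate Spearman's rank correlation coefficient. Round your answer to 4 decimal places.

Rank HR: 1, 3, 4, 5, 2
Rank VO₂max: 5, 3, 1, 2, 4
d = rank(HR) − rank(VO₂max): -4, 0, 3, 3, -2; Σd² = 38
ρ = 1 − 6Σd² / [n(n²−1)] = 1 − 6×38 / (5×24) = 1 − 228/120 ≈ -0.9000

-0.9000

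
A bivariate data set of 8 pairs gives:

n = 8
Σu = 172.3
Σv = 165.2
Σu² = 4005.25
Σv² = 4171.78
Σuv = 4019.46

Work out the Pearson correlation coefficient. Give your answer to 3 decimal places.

r = (nΣuv − ΣuΣv) / √[(nΣu² − (Σu)²)(nΣv² − (Σv)²)]
Numerator: 8×4019.46 − 172.3×165.2 = 3691.72
Denominator: √[(32042 − 29687.29)(33374.24 − 27291.04)] = √[2354.71 × 6083.2] = 3784.7288
r = 3691.72 / 3784.7288 ≈ 0.975

0.975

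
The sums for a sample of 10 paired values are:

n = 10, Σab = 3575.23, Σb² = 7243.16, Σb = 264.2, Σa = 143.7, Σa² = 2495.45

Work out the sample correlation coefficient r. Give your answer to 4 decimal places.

r = (nΣab − ΣaΣb) / √[(nΣa² − (Σa)²)(nΣb² − (Σb)²)]
Numerator: 10×3575.23 − 143.7×264.2 = -2213.24
Denominator: √[(24954.5 − 20649.69)(72431.6 − 69801.64)] = √[4304.81 × 2629.96] = 3364.7404
r = -2213.24 / 3364.7404 ≈ -0.6578

-0.6578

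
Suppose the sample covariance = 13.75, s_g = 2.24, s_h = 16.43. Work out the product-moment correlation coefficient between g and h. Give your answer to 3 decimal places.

r = Cov(g,h) / (s_g · s_h) = 13.75 / (2.24 × 16.43)
  = 13.75 / 36.8032 ≈ 0.374

0.374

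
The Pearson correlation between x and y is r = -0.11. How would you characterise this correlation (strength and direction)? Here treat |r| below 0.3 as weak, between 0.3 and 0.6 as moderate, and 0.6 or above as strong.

r = -0.11 < 0 so the relationship is negative.
|r| = 0.11, which falls in the weak range.

weak negative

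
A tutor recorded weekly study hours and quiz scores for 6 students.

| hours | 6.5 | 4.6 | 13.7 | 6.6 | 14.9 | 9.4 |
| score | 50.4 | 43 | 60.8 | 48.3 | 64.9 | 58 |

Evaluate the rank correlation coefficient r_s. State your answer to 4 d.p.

Rank hours: 2, 1, 5, 3, 6, 4
Rank score: 3, 1, 5, 2, 6, 4
d = rank(hours) − rank(score): -1, 0, 0, 1, 0, 0; Σd² = 2
ρ = 1 − 6Σd² / [n(n²−1)] = 1 − 6×2 / (6×35) = 1 − 12/210 ≈ 0.9429

0.9429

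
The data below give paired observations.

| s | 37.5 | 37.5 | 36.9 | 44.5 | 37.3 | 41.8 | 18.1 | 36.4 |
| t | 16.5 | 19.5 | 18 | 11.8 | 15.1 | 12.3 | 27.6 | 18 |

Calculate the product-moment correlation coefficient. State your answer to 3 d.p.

n = 8, Σs = 290, Σt = 138.8, Σs² = 10945.46, Σt² = 2580.8, Σst = 4771.43
nΣst − ΣsΣt = 38171.44 − 40252 = -2080.56
nΣs² − (Σs)² = 87563.68 − 84100 = 3463.68; nΣt² − (Σt)² = 20646.4 − 19265.44 = 1380.96
r = -2080.56 / √(3463.68 × 1380.96) = -2080.56 / 2187.0536 ≈ -0.951

-0.951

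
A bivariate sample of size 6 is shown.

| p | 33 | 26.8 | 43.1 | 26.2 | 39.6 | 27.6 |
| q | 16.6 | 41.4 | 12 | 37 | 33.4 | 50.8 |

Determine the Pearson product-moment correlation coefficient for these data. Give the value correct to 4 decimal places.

-0.7228

n = 6, Σp = 196.3, Σq = 191.2, Σp² = 6681.21, Σq² = 7198.72, Σpq = 5868.64
nΣpq − ΣpΣq = 35211.84 − 37532.56 = -2320.72
nΣp² − (Σp)² = 40087.26 − 38533.69 = 1553.57; nΣq² − (Σq)² = 43192.32 − 36557.44 = 6634.88
r = -2320.72 / √(1553.57 × 6634.88) = -2320.72 / 3210.5686 ≈ -0.7228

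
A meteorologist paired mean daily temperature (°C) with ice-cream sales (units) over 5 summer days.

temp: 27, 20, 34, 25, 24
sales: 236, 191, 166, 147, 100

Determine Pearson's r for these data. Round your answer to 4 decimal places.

0.0682

n = 5, Σx = 130, Σy = 840, Σx² = 3486, Σy² = 151342, Σxy = 21911
nΣxy − ΣxΣy = 109555 − 109200 = 355
nΣx² − (Σx)² = 17430 − 16900 = 530; nΣy² − (Σy)² = 756710 − 705600 = 51110
r = 355 / √(530 × 51110) = 355 / 5204.6422 ≈ 0.0682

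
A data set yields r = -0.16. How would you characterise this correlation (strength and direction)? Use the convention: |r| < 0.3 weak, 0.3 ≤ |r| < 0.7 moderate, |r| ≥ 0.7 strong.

r = -0.16 < 0 so the relationship is negative.
|r| = 0.16, which falls in the weak range.

weak negative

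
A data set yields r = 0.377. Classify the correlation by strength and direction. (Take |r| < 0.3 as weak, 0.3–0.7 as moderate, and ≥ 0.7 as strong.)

r = 0.377 > 0 so the relationship is positive.
|r| = 0.377, which falls in the moderate range.

moderate positive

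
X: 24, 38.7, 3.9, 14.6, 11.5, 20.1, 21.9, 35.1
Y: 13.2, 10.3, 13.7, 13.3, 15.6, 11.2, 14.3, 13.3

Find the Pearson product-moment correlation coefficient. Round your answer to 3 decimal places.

n = 8, ΣX = 169.8, ΣY = 104.9, ΣX² = 4549.94, ΣY² = 1395.09, ΣXY = 2147.54
nΣXY − ΣXΣY = 17180.32 − 17812.02 = -631.7
nΣX² − (ΣX)² = 36399.52 − 28832.04 = 7567.48; nΣY² − (ΣY)² = 11160.72 − 11004.01 = 156.71
r = -631.7 / √(7567.48 × 156.71) = -631.7 / 1088.9903 ≈ -0.580

-0.580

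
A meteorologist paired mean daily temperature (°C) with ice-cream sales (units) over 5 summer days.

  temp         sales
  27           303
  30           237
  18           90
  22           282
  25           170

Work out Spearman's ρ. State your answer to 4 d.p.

Rank temp: 4, 5, 1, 2, 3
Rank sales: 5, 3, 1, 4, 2
d = rank(temp) − rank(sales): -1, 2, 0, -2, 1; Σd² = 10
ρ = 1 − 6Σd² / [n(n²−1)] = 1 − 6×10 / (5×24) = 1 − 60/120 ≈ 0.5000

0.5000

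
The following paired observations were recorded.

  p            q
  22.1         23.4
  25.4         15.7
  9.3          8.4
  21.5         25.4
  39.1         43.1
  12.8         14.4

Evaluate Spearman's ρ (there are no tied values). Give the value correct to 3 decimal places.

0.771

Rank p: 4, 5, 1, 3, 6, 2
Rank q: 4, 3, 1, 5, 6, 2
d = rank(p) − rank(q): 0, 2, 0, -2, 0, 0; Σd² = 8
ρ = 1 − 6Σd² / [n(n²−1)] = 1 − 6×8 / (6×35) = 1 − 48/210 ≈ 0.771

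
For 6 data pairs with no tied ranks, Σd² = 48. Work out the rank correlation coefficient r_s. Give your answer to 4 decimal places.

ρ = 1 − 6Σd² / [n(n²−1)] = 1 − 6×48 / (6×35)
  = 1 − 288/210 = 1 − 1.37143 ≈ -0.3714

-0.3714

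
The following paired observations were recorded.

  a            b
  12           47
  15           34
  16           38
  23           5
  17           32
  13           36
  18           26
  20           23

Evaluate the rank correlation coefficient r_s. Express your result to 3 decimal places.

-0.929

Rank a: 1, 3, 4, 8, 5, 2, 6, 7
Rank b: 8, 5, 7, 1, 4, 6, 3, 2
d = rank(a) − rank(b): -7, -2, -3, 7, 1, -4, 3, 5; Σd² = 162
ρ = 1 − 6Σd² / [n(n²−1)] = 1 − 6×162 / (8×63) = 1 − 972/504 ≈ -0.929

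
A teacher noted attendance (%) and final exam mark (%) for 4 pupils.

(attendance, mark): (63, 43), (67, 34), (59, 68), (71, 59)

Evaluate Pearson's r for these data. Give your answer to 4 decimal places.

n = 4, Σx = 260, Σy = 204, Σx² = 16980, Σy² = 11110, Σxy = 13188
nΣxy − ΣxΣy = 52752 − 53040 = -288
nΣx² − (Σx)² = 67920 − 67600 = 320; nΣy² − (Σy)² = 44440 − 41616 = 2824
r = -288 / √(320 × 2824) = -288 / 950.6208 ≈ -0.3030

-0.3030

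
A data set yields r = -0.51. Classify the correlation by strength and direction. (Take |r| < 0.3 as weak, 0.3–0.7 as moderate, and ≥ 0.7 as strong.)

r = -0.51 < 0 so the relationship is negative.
|r| = 0.51, which falls in the moderate range.

moderate negative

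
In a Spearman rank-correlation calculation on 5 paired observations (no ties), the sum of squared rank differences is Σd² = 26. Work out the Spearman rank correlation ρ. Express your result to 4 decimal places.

ρ = 1 − 6Σd² / [n(n²−1)] = 1 − 6×26 / (5×24)
  = 1 − 156/120 = 1 − 1.30000 ≈ -0.3000

-0.3000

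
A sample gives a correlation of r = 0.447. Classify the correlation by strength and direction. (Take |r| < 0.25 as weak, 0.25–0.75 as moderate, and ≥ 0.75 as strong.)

r = 0.447 > 0 so the relationship is positive.
|r| = 0.447, which falls in the moderate range.

moderate positive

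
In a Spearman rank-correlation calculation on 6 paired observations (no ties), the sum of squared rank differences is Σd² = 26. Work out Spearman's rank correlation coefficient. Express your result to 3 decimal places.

0.257

ρ = 1 − 6Σd² / [n(n²−1)] = 1 − 6×26 / (6×35)
  = 1 − 156/210 = 1 − 0.7429 ≈ 0.257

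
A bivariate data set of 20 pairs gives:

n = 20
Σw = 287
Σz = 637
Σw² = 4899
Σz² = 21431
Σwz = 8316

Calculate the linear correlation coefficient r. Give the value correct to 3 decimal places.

r = (nΣwz − ΣwΣz) / √[(nΣw² − (Σw)²)(nΣz² − (Σz)²)]
Numerator: 20×8316 − 287×637 = -16499
Denominator: √[(97980 − 82369)(428620 − 405769)] = √[15611 × 22851] = 18887.2169
r = -16499 / 18887.2169 ≈ -0.874

-0.874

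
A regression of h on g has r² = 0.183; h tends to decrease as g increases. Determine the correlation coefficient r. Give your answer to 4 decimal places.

|r| = √0.183 = 0.4278
The association is negative, so r = −0.4278.

-0.4278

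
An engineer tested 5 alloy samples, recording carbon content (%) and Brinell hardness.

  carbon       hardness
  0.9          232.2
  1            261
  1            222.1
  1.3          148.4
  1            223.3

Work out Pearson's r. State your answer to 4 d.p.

n = 5, Σx = 5.2, Σy = 1087, Σx² = 5.5, Σy² = 243251.7, Σxy = 1108.3
nΣxy − ΣxΣy = 5541.5 − 5652.4 = -110.9
nΣx² − (Σx)² = 27.5 − 27.04 = 0.46; nΣy² − (Σy)² = 1216258.5 − 1181569 = 34689.5
r = -110.9 / √(0.46 × 34689.5) = -110.9 / 126.3217 ≈ -0.8779

-0.8779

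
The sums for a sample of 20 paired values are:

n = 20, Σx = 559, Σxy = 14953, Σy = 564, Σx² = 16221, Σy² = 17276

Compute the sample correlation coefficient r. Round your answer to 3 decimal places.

-0.896

r = (nΣxy − ΣxΣy) / √[(nΣx² − (Σx)²)(nΣy² − (Σy)²)]
Numerator: 20×14953 − 559×564 = -16216
Denominator: √[(324420 − 312481)(345520 − 318096)] = √[11939 × 27424] = 18094.6162
r = -16216 / 18094.6162 ≈ -0.896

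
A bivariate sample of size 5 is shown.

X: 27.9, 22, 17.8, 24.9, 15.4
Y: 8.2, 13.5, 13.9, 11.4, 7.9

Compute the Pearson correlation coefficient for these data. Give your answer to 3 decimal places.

-0.123

n = 5, ΣX = 108, ΣY = 54.9, ΣX² = 2436.42, ΣY² = 635.07, ΣXY = 1178.72
nΣXY − ΣXΣY = 5893.6 − 5929.2 = -35.6
nΣX² − (ΣX)² = 12182.1 − 11664 = 518.1; nΣY² − (ΣY)² = 3175.35 − 3014.01 = 161.34
r = -35.6 / √(518.1 × 161.34) = -35.6 / 289.1198 ≈ -0.123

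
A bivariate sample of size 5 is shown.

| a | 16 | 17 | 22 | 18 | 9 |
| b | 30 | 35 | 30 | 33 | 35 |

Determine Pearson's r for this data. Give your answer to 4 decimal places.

-0.6159

n = 5, Σa = 82, Σb = 163, Σa² = 1434, Σb² = 5339, Σab = 2644
nΣab − ΣaΣb = 13220 − 13366 = -146
nΣa² − (Σa)² = 7170 − 6724 = 446; nΣb² − (Σb)² = 26695 − 26569 = 126
r = -146 / √(446 × 126) = -146 / 237.0570 ≈ -0.6159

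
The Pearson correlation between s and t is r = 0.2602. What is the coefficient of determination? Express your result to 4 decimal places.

0.0677

r² = (0.2602)² = 0.0677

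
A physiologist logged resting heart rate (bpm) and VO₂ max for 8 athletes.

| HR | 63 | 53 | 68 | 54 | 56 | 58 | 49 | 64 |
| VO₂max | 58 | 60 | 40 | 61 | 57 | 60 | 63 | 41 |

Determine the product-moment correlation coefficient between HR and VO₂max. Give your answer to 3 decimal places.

n = 8, Σx = 465, Σy = 440, Σx² = 27315, Σy² = 24784, Σxy = 25231
nΣxy − ΣxΣy = 201848 − 204600 = -2752
nΣx² − (Σx)² = 218520 − 216225 = 2295; nΣy² − (Σy)² = 198272 − 193600 = 4672
r = -2752 / √(2295 × 4672) = -2752 / 3274.4832 ≈ -0.840

-0.840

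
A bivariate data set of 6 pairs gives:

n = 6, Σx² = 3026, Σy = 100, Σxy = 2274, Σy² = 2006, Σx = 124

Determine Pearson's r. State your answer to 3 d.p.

r = (nΣxy − ΣxΣy) / √[(nΣx² − (Σx)²)(nΣy² − (Σy)²)]
Numerator: 6×2274 − 124×100 = 1244
Denominator: √[(18156 − 15376)(12036 − 10000)] = √[2780 × 2036] = 2379.0923
r = 1244 / 2379.0923 ≈ 0.523

0.523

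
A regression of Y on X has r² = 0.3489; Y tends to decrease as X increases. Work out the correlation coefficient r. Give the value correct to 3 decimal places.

|r| = √0.3489 = 0.591
The association is negative, so r = −0.591.

-0.591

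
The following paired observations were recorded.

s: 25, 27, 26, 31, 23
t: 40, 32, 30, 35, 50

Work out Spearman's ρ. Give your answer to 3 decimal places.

-0.600

Rank s: 2, 4, 3, 5, 1
Rank t: 4, 2, 1, 3, 5
d = rank(s) − rank(t): -2, 2, 2, 2, -4; Σd² = 32
ρ = 1 − 6Σd² / [n(n²−1)] = 1 − 6×32 / (5×24) = 1 − 192/120 ≈ -0.600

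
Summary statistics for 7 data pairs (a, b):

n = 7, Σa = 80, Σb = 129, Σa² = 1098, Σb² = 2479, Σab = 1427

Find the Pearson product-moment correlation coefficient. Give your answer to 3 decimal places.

r = (nΣab − ΣaΣb) / √[(nΣa² − (Σa)²)(nΣb² − (Σb)²)]
Numerator: 7×1427 − 80×129 = -331
Denominator: √[(7686 − 6400)(17353 − 16641)] = √[1286 × 712] = 956.8866
r = -331 / 956.8866 ≈ -0.346

-0.346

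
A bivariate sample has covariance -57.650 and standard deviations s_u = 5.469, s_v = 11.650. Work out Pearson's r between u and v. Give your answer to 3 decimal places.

r = Cov(u,v) / (s_u · s_v) = -57.650 / (5.469 × 11.650)
  = -57.650 / 63.7139 ≈ -0.905

-0.905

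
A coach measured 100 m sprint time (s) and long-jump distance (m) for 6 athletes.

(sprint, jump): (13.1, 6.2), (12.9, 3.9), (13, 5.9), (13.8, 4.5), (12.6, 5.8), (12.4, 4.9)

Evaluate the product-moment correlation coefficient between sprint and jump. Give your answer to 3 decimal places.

-0.177

n = 6, Σx = 77.8, Σy = 31.2, Σx² = 1009.98, Σy² = 166.36, Σxy = 404.17
nΣxy − ΣxΣy = 2425.02 − 2427.36 = -2.34
nΣx² − (Σx)² = 6059.88 − 6052.84 = 7.04; nΣy² − (Σy)² = 998.16 − 973.44 = 24.72
r = -2.34 / √(7.04 × 24.72) = -2.34 / 13.1920 ≈ -0.177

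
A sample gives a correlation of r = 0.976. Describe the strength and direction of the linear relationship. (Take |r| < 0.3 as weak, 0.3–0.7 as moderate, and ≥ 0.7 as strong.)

r = 0.976 > 0 so the relationship is positive.
|r| = 0.976, which falls in the strong range.

strong positive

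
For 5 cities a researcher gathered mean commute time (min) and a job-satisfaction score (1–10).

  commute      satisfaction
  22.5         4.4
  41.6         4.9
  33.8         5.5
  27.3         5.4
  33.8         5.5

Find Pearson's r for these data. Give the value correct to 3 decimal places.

0.342

n = 5, Σx = 159, Σy = 25.7, Σx² = 5266.98, Σy² = 133.03, Σxy = 822.06
nΣxy − ΣxΣy = 4110.3 − 4086.3 = 24
nΣx² − (Σx)² = 26334.9 − 25281 = 1053.9; nΣy² − (Σy)² = 665.15 − 660.49 = 4.66
r = 24 / √(1053.9 × 4.66) = 24 / 70.0798 ≈ 0.342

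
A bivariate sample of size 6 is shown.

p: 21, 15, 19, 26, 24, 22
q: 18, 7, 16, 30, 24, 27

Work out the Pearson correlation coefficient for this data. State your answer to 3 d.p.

n = 6, Σp = 127, Σq = 122, Σp² = 2763, Σq² = 2834, Σpq = 2737
nΣpq − ΣpΣq = 16422 − 15494 = 928
nΣp² − (Σp)² = 16578 − 16129 = 449; nΣq² − (Σq)² = 17004 − 14884 = 2120
r = 928 / √(449 × 2120) = 928 / 975.6434 ≈ 0.951

0.951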